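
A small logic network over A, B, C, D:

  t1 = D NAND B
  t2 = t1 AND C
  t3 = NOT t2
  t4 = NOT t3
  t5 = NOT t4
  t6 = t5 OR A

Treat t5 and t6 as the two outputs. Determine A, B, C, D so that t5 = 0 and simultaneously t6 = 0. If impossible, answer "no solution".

A=0, B=1, C=1, D=0

Check with A=0, B=1, C=1, D=0:
t1 = D NAND B = 0 NAND 1 = 1
t2 = t1 AND C = 1 AND 1 = 1
t3 = NOT t2 = NOT 1 = 0
t4 = NOT t3 = NOT 0 = 1
t5 = NOT t4 = NOT 1 = 0
t6 = t5 OR A = 0 OR 0 = 0
So t5 = 0 and t6 = 0.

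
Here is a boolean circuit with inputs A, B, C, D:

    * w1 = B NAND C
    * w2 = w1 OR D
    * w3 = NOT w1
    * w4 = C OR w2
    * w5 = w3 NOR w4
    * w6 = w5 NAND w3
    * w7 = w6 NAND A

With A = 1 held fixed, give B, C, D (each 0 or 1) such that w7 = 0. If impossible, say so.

Check with A = 1 and B=0, C=1, D=1:
w1 = B NAND C = 0 NAND 1 = 1
w2 = w1 OR D = 1 OR 1 = 1
w3 = NOT w1 = NOT 1 = 0
w4 = C OR w2 = 1 OR 1 = 1
w5 = w3 NOR w4 = 0 NOR 1 = 0
w6 = w5 NAND w3 = 0 NAND 0 = 1
w7 = w6 NAND A = 1 NAND 1 = 0
So w7 = 0.

B=0 C=1 D=1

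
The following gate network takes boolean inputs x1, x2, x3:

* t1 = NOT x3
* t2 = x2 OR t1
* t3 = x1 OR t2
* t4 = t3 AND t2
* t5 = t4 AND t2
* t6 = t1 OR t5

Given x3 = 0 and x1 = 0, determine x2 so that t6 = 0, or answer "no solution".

no solution exists

With x3 = 0 and x1 = 0 fixed, none of the 2 settings of x2 give t6 = 0.
For example, with x2=0:
t1 = NOT x3 = NOT 0 = 1
t2 = x2 OR t1 = 0 OR 1 = 1
t3 = x1 OR t2 = 0 OR 1 = 1
t4 = t3 AND t2 = 1 AND 1 = 1
t5 = t4 AND t2 = 1 AND 1 = 1
t6 = t1 OR t5 = 1 OR 1 = 1
giving t6 = 1 ≠ 0.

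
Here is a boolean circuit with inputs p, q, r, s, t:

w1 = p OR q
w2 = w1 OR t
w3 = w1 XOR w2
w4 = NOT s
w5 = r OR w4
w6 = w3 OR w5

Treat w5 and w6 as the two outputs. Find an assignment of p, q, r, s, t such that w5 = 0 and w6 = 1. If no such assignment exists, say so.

p=0 q=0 r=0 s=1 t=1

Check with p=0 q=0 r=0 s=1 t=1:
w1 = p OR q = 0 OR 0 = 0
w2 = w1 OR t = 0 OR 1 = 1
w3 = w1 XOR w2 = 0 XOR 1 = 1
w4 = NOT s = NOT 1 = 0
w5 = r OR w4 = 0 OR 0 = 0
w6 = w3 OR w5 = 1 OR 0 = 1
So w5 = 0 and w6 = 1.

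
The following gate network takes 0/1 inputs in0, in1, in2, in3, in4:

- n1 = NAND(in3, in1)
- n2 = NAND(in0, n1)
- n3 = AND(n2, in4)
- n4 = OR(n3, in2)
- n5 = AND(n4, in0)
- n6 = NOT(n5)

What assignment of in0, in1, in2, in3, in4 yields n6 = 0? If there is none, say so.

n6 = NOT(n5) must be 0, so n5 = 1.
n5 = AND(n4, in0) must be 1, so both n4 = 1 and in0 = 1.
Check with in0=1 in1=0 in2=1 in3=0 in4=0:
n1 = NAND(in3, in1) = NAND(0, 0) = 1
n2 = NAND(in0, n1) = NAND(1, 1) = 0
n3 = AND(n2, in4) = AND(0, 0) = 0
n4 = OR(n3, in2) = OR(0, 1) = 1
n5 = AND(n4, in0) = AND(1, 1) = 1
n6 = NOT(n5) = NOT 1 = 0
So n6 = 0 as required.

in0=1 in1=0 in2=1 in3=0 in4=0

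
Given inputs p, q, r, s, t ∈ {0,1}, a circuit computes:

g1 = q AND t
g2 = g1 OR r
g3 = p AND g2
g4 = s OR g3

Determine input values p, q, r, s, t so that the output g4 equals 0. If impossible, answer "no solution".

Check with p=0, q=0, r=1, s=0, t=1:
g1 = q AND t = 0 AND 1 = 0
g2 = g1 OR r = 0 OR 1 = 1
g3 = p AND g2 = 0 AND 1 = 0
g4 = s OR g3 = 0 OR 0 = 0
So g4 = 0 as required.

p=0, q=0, r=1, s=0, t=1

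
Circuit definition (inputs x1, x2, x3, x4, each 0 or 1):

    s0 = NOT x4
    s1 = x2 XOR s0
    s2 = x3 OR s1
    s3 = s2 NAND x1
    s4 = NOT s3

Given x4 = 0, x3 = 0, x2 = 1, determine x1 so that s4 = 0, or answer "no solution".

s4 = NOT s3 must be 0, so s3 = 1.
s3 = s2 NAND x1 must be 1, so at least one of s2, x1 is 0.
Check with x4 = 0, x3 = 0, x2 = 1 and x1=1:
s0 = NOT x4 = NOT 0 = 1
s1 = x2 XOR s0 = 1 XOR 1 = 0
s2 = x3 OR s1 = 0 OR 0 = 0
s3 = s2 NAND x1 = 0 NAND 1 = 1
s4 = NOT s3 = NOT 1 = 0
So s4 = 0.

x1=1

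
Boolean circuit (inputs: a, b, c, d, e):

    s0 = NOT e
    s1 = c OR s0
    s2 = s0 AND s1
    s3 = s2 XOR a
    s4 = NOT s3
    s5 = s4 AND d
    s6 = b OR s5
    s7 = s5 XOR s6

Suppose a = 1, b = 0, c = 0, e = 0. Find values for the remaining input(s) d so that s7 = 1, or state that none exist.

no solution exists

With a = 1, b = 0, c = 0, e = 0 fixed, none of the 2 settings of d give s7 = 1.
For example, with d=1:
s0 = NOT e = NOT 0 = 1
s1 = c OR s0 = 0 OR 1 = 1
s2 = s0 AND s1 = 1 AND 1 = 1
s3 = s2 XOR a = 1 XOR 1 = 0
s4 = NOT s3 = NOT 0 = 1
s5 = s4 AND d = 1 AND 1 = 1
s6 = b OR s5 = 0 OR 1 = 1
s7 = s5 XOR s6 = 1 XOR 1 = 0
giving s7 = 0 ≠ 1.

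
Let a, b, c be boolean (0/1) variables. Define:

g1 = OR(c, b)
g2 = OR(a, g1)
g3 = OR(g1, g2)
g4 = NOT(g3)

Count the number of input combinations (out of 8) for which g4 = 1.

1

g4 = NOT(g3) must be 1, so g3 = 0.
g3 = OR(g1, g2) must be 0, so both g1 = 0 and g2 = 0.
g1 = OR(c, b) must be 0, so both c = 0 and b = 0.
Satisfying assignments:
  a=0, b=0, c=0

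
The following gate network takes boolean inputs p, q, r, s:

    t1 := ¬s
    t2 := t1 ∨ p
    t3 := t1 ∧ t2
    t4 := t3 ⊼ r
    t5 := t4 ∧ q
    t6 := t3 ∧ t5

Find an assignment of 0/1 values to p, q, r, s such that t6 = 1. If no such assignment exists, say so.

t6 = t3 ∧ t5 must be 1, so both t3 = 1 and t5 = 1.
Check with p=0, q=1, r=0, s=0:
t1 = ¬s = ¬0 = 1
t2 = t1 ∨ p = 1 ∨ 0 = 1
t3 = t1 ∧ t2 = 1 ∧ 1 = 1
t4 = t3 ⊼ r = 1 ⊼ 0 = 1
t5 = t4 ∧ q = 1 ∧ 1 = 1
t6 = t3 ∧ t5 = 1 ∧ 1 = 1
So t6 = 1 as required.

p=0, q=1, r=0, s=0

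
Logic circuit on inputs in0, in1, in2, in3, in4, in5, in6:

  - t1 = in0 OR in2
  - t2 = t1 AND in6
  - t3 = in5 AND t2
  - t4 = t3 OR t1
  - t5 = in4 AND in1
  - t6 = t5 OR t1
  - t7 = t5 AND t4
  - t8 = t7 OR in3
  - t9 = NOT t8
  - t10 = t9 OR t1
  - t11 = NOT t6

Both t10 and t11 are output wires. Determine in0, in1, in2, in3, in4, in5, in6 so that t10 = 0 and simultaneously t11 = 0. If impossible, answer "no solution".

Check with in0=0 in1=1 in2=0 in3=1 in4=1 in5=1 in6=0:
t1 = in0 OR in2 = 0 OR 0 = 0
t2 = t1 AND in6 = 0 AND 0 = 0
t3 = in5 AND t2 = 1 AND 0 = 0
t4 = t3 OR t1 = 0 OR 0 = 0
t5 = in4 AND in1 = 1 AND 1 = 1
t6 = t5 OR t1 = 1 OR 0 = 1
t7 = t5 AND t4 = 1 AND 0 = 0
t8 = t7 OR in3 = 0 OR 1 = 1
t9 = NOT t8 = NOT 1 = 0
t10 = t9 OR t1 = 0 OR 0 = 0
t11 = NOT t6 = NOT 1 = 0
So t10 = 0 and t11 = 0.

in0=0 in1=1 in2=0 in3=1 in4=1 in5=1 in6=0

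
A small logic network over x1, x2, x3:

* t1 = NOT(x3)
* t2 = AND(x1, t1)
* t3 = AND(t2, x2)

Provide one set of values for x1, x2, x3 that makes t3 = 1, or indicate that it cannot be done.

x1=1, x2=1, x3=0

t3 = AND(t2, x2) must be 1, so both t2 = 1 and x2 = 1.
t2 = AND(x1, t1) must be 1, so both x1 = 1 and t1 = 1.
Check with x1=1, x2=1, x3=0:
t1 = NOT(x3) = NOT 0 = 1
t2 = AND(x1, t1) = AND(1, 1) = 1
t3 = AND(t2, x2) = AND(1, 1) = 1
So t3 = 1 as required.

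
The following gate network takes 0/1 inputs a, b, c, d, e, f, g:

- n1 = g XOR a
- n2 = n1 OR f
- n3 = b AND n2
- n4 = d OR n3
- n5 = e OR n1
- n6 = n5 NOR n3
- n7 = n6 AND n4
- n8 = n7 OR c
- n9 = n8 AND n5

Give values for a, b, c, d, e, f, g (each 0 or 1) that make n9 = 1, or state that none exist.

n9 = n8 AND n5 must be 1, so both n8 = 1 and n5 = 1.
n8 = n7 OR c must be 1, so at least one of n7, c is 1.
Check with a=1, b=1, c=1, d=0, e=1, f=0, g=0:
n1 = g XOR a = 0 XOR 1 = 1
n2 = n1 OR f = 1 OR 0 = 1
n3 = b AND n2 = 1 AND 1 = 1
n4 = d OR n3 = 0 OR 1 = 1
n5 = e OR n1 = 1 OR 1 = 1
n6 = n5 NOR n3 = 1 NOR 1 = 0
n7 = n6 AND n4 = 0 AND 1 = 0
n8 = n7 OR c = 0 OR 1 = 1
n9 = n8 AND n5 = 1 AND 1 = 1
So n9 = 1 as required.

a=1, b=1, c=1, d=0, e=1, f=0, g=0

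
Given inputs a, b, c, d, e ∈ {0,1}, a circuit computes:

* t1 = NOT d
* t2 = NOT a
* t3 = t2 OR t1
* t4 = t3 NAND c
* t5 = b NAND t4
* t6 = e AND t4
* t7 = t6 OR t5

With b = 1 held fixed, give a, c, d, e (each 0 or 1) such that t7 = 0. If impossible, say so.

a=0, c=0, d=0, e=0

t7 = t6 OR t5 must be 0, so both t6 = 0 and t5 = 0.
Check with b = 1 and a=0, c=0, d=0, e=0:
t1 = NOT d = NOT 0 = 1
t2 = NOT a = NOT 0 = 1
t3 = t2 OR t1 = 1 OR 1 = 1
t4 = t3 NAND c = 1 NAND 0 = 1
t5 = b NAND t4 = 1 NAND 1 = 0
t6 = e AND t4 = 0 AND 1 = 0
t7 = t6 OR t5 = 0 OR 0 = 0
So t7 = 0.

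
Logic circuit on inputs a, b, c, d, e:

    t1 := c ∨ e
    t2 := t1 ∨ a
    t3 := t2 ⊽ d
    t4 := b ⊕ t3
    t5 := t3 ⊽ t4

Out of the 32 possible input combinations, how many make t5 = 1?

t5 = t3 ⊽ t4 must be 1, so both t3 = 0 and t4 = 0.
Enumerating the 32 input combinations, 15 give t5 = 1 and 17 give t5 = 0.

15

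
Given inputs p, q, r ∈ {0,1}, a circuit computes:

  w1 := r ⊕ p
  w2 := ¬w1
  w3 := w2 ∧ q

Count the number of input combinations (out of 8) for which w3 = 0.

w3 = w2 ∧ q must be 0, so at least one of w2, q is 0.
Satisfying assignments:
  p=0, q=0, r=0
  p=0, q=0, r=1
  p=0, q=1, r=1
  p=1, q=0, r=0
  p=1, q=0, r=1
  p=1, q=1, r=0

6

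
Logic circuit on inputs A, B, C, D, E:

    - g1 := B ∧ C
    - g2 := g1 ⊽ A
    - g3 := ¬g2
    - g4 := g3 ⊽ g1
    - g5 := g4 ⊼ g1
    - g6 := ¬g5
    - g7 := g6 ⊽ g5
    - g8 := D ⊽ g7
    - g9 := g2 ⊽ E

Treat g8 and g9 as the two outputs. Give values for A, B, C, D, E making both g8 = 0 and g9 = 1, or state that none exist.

A=1, B=0, C=0, D=1, E=0

Check with A=1, B=0, C=0, D=1, E=0:
g1 = B ∧ C = 0 ∧ 0 = 0
g2 = g1 ⊽ A = 0 ⊽ 1 = 0
g3 = ¬g2 = ¬0 = 1
g4 = g3 ⊽ g1 = 1 ⊽ 0 = 0
g5 = g4 ⊼ g1 = 0 ⊼ 0 = 1
g6 = ¬g5 = ¬1 = 0
g7 = g6 ⊽ g5 = 0 ⊽ 1 = 0
g8 = D ⊽ g7 = 1 ⊽ 0 = 0
g9 = g2 ⊽ E = 0 ⊽ 0 = 1
So g8 = 0 and g9 = 1.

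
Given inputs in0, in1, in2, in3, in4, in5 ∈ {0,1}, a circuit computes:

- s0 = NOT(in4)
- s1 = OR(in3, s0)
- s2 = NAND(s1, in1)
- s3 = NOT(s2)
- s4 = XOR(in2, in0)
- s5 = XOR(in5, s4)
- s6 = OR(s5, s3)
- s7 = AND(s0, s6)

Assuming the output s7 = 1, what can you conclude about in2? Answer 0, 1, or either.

either

Both values of in2 occur among assignments with s7 = 1:
  in2=0: in0=0, in1=0, in2=0, in3=0, in4=0, in5=1
  in2=1: in0=0, in1=0, in2=1, in3=0, in4=0, in5=0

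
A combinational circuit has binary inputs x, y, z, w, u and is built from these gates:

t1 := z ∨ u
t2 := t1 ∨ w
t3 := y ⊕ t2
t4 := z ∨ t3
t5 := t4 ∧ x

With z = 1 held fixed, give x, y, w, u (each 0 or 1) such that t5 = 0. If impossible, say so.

Check with z = 1 and x=0, y=1, w=1, u=0:
t1 = z ∨ u = 1 ∨ 0 = 1
t2 = t1 ∨ w = 1 ∨ 1 = 1
t3 = y ⊕ t2 = 1 ⊕ 1 = 0
t4 = z ∨ t3 = 1 ∨ 0 = 1
t5 = t4 ∧ x = 1 ∧ 0 = 0
So t5 = 0.

x=0, y=1, w=1, u=0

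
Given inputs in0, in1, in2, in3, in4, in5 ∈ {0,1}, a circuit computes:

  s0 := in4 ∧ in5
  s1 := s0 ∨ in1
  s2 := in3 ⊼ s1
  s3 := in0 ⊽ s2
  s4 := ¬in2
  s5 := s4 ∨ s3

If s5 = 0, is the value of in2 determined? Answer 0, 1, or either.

s5 = s4 ∨ s3 must be 0, so both s4 = 0 and s3 = 0.
Every assignment with s5 = 0 has in2 = 1; there are 27 such assignment(s).

1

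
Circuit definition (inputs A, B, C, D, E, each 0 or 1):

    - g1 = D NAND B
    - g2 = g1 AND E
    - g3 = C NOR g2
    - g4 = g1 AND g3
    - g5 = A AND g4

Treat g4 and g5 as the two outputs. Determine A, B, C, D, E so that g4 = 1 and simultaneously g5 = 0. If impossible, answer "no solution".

A=0, B=0, C=0, D=0, E=0

Check with A=0, B=0, C=0, D=0, E=0:
g1 = D NAND B = 0 NAND 0 = 1
g2 = g1 AND E = 1 AND 0 = 0
g3 = C NOR g2 = 0 NOR 0 = 1
g4 = g1 AND g3 = 1 AND 1 = 1
g5 = A AND g4 = 0 AND 1 = 0
So g4 = 1 and g5 = 0.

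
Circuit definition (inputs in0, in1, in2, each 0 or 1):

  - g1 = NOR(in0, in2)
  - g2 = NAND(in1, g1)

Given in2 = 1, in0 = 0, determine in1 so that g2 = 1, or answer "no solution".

Check with in2 = 1, in0 = 0 and in1=1:
g1 = NOR(in0, in2) = NOR(0, 1) = 0
g2 = NAND(in1, g1) = NAND(1, 0) = 1
So g2 = 1.

in1=1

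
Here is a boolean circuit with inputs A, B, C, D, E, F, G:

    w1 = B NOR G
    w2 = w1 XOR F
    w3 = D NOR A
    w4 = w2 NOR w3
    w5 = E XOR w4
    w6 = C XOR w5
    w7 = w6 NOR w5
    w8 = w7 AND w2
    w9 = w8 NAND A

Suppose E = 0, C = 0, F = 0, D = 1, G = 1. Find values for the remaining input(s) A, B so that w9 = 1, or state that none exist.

w9 = w8 NAND A must be 1, so at least one of w8, A is 0.
Check with E = 0, C = 0, F = 0, D = 1, G = 1 and A=0, B=1:
w1 = B NOR G = 1 NOR 1 = 0
w2 = w1 XOR F = 0 XOR 0 = 0
w3 = D NOR A = 1 NOR 0 = 0
w4 = w2 NOR w3 = 0 NOR 0 = 1
w5 = E XOR w4 = 0 XOR 1 = 1
w6 = C XOR w5 = 0 XOR 1 = 1
w7 = w6 NOR w5 = 1 NOR 1 = 0
w8 = w7 AND w2 = 0 AND 0 = 0
w9 = w8 NAND A = 0 NAND 0 = 1
So w9 = 1.

A=0, B=1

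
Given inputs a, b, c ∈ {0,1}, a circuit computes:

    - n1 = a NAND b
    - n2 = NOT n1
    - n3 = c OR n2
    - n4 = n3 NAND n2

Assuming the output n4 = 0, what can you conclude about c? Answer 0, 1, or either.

Both values of c occur among assignments with n4 = 0:
  c=0: a=1, b=1, c=0
  c=1: a=1, b=1, c=1

either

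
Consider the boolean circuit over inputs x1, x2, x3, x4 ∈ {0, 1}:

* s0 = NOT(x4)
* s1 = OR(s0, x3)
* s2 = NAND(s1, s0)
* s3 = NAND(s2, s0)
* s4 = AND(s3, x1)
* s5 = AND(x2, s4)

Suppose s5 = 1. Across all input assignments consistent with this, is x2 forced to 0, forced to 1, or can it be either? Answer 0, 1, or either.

s5 = AND(x2, s4) must be 1, so both x2 = 1 and s4 = 1.
Every assignment with s5 = 1 has x2 = 1; there are 4 such assignment(s).
  x1=1, x2=1, x3=0, x4=0
  x1=1, x2=1, x3=0, x4=1
  x1=1, x2=1, x3=1, x4=0
  x1=1, x2=1, x3=1, x4=1

1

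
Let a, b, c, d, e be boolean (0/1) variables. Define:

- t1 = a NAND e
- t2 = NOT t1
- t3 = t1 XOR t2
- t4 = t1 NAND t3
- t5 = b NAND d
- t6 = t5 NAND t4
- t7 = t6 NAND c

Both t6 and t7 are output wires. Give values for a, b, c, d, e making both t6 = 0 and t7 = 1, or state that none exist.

a=1 b=0 c=1 d=0 e=1

Check with a=1 b=0 c=1 d=0 e=1:
t1 = a NAND e = 1 NAND 1 = 0
t2 = NOT t1 = NOT 0 = 1
t3 = t1 XOR t2 = 0 XOR 1 = 1
t4 = t1 NAND t3 = 0 NAND 1 = 1
t5 = b NAND d = 0 NAND 0 = 1
t6 = t5 NAND t4 = 1 NAND 1 = 0
t7 = t6 NAND c = 0 NAND 1 = 1
So t6 = 0 and t7 = 1.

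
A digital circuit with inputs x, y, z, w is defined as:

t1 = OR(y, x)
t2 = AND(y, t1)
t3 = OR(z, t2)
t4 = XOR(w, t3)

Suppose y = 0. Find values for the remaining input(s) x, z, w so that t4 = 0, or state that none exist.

Check with y = 0 and x=1, z=1, w=1:
t1 = OR(y, x) = OR(0, 1) = 1
t2 = AND(y, t1) = AND(0, 1) = 0
t3 = OR(z, t2) = OR(1, 0) = 1
t4 = XOR(w, t3) = XOR(1, 1) = 0
So t4 = 0.

x=1 z=1 w=1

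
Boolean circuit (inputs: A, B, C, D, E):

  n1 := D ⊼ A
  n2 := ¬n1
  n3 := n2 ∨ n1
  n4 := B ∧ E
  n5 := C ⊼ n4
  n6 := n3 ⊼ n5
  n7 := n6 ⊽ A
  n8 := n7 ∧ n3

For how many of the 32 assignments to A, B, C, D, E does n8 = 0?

n8 = n7 ∧ n3 must be 0, so at least one of n7, n3 is 0.
Enumerating the 32 input combinations, 18 give n8 = 0 and 14 give n8 = 1.

18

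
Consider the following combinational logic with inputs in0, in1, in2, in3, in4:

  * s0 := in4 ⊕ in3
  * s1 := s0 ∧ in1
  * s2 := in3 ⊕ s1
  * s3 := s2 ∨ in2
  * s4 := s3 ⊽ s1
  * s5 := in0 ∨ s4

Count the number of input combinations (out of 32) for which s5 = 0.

13

s5 = in0 ∨ s4 must be 0, so both in0 = 0 and s4 = 0.
Enumerating the 32 input combinations, 13 give s5 = 0 and 19 give s5 = 1.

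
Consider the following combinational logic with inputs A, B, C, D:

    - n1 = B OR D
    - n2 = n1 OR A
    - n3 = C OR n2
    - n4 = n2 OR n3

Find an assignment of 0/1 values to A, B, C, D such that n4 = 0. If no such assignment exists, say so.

A=0, B=0, C=0, D=0

Check with A=0, B=0, C=0, D=0:
n1 = B OR D = 0 OR 0 = 0
n2 = n1 OR A = 0 OR 0 = 0
n3 = C OR n2 = 0 OR 0 = 0
n4 = n2 OR n3 = 0 OR 0 = 0
So n4 = 0 as required.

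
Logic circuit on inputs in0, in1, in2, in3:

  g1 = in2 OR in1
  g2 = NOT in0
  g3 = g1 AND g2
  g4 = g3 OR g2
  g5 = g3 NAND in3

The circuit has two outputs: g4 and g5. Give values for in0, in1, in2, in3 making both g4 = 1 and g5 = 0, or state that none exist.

in0=0 in1=1 in2=1 in3=1

Check with in0=0 in1=1 in2=1 in3=1:
g1 = in2 OR in1 = 1 OR 1 = 1
g2 = NOT in0 = NOT 0 = 1
g3 = g1 AND g2 = 1 AND 1 = 1
g4 = g3 OR g2 = 1 OR 1 = 1
g5 = g3 NAND in3 = 1 NAND 1 = 0
So g4 = 1 and g5 = 0.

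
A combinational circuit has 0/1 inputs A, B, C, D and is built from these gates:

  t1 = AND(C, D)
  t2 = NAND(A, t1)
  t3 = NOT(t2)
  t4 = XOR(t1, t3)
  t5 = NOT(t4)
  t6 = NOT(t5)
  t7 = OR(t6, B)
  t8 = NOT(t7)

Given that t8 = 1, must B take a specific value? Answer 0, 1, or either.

t8 = NOT(t7) must be 1, so t7 = 0.
t7 = OR(t6, B) must be 0, so both t6 = 0 and B = 0.
t6 = NOT(t5) must be 0, so t5 = 1.
Every assignment with t8 = 1 has B = 0; there are 7 such assignment(s).

0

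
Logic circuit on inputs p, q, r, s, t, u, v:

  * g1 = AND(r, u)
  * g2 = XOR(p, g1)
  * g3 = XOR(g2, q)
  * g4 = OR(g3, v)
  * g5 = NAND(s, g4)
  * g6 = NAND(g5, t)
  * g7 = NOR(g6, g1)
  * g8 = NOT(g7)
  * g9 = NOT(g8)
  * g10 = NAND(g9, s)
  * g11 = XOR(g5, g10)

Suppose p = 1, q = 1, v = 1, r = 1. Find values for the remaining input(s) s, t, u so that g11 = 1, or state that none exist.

g11 = XOR(g5, g10) must be 1, so g5 and g10 differ.
Check with p = 1, q = 1, v = 1, r = 1 and s=1, t=0, u=1:
g1 = AND(r, u) = AND(1, 1) = 1
g2 = XOR(p, g1) = XOR(1, 1) = 0
g3 = XOR(g2, q) = XOR(0, 1) = 1
g4 = OR(g3, v) = OR(1, 1) = 1
g5 = NAND(s, g4) = NAND(1, 1) = 0
g6 = NAND(g5, t) = NAND(0, 0) = 1
g7 = NOR(g6, g1) = NOR(1, 1) = 0
g8 = NOT(g7) = NOT 0 = 1
g9 = NOT(g8) = NOT 1 = 0
g10 = NAND(g9, s) = NAND(0, 1) = 1
g11 = XOR(g5, g10) = XOR(0, 1) = 1
So g11 = 1.

s=1 t=0 u=1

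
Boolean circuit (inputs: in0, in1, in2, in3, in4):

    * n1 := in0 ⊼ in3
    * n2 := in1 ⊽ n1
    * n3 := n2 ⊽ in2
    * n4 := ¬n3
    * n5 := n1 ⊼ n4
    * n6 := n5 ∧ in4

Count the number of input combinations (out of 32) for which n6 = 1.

10

n6 = n5 ∧ in4 must be 1, so both n5 = 1 and in4 = 1.
n5 = n1 ⊼ n4 must be 1, so at least one of n1, n4 is 0.
Enumerating the 32 input combinations, 10 give n6 = 1 and 22 give n6 = 0.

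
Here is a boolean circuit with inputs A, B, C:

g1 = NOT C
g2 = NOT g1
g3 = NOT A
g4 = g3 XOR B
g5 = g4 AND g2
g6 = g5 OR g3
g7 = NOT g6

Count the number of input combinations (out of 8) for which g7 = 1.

3

g7 = NOT g6 must be 1, so g6 = 0.
g6 = g5 OR g3 must be 0, so both g5 = 0 and g3 = 0.
g5 = g4 AND g2 must be 0, so at least one of g4, g2 is 0.
Satisfying assignments:
  A=1, B=0, C=0
  A=1, B=0, C=1
  A=1, B=1, C=0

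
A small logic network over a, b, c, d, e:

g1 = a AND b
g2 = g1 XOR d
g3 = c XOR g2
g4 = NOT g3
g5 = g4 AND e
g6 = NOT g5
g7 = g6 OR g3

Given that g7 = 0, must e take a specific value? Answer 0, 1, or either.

1

g7 = g6 OR g3 must be 0, so both g6 = 0 and g3 = 0.
g6 = NOT g5 must be 0, so g5 = 1.
g3 = c XOR g2 must be 0, so c and g2 are equal.
Every assignment with g7 = 0 has e = 1; there are 8 such assignment(s).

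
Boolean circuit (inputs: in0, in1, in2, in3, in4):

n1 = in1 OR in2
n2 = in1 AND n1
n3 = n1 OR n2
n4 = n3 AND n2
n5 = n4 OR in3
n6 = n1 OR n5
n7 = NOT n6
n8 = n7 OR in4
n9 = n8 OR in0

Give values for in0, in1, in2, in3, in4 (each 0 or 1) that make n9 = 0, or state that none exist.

in0=0 in1=1 in2=1 in3=1 in4=0

n9 = n8 OR in0 must be 0, so both n8 = 0 and in0 = 0.
Check with in0=0 in1=1 in2=1 in3=1 in4=0:
n1 = in1 OR in2 = 1 OR 1 = 1
n2 = in1 AND n1 = 1 AND 1 = 1
n3 = n1 OR n2 = 1 OR 1 = 1
n4 = n3 AND n2 = 1 AND 1 = 1
n5 = n4 OR in3 = 1 OR 1 = 1
n6 = n1 OR n5 = 1 OR 1 = 1
n7 = NOT n6 = NOT 1 = 0
n8 = n7 OR in4 = 0 OR 0 = 0
n9 = n8 OR in0 = 0 OR 0 = 0
So n9 = 0 as required.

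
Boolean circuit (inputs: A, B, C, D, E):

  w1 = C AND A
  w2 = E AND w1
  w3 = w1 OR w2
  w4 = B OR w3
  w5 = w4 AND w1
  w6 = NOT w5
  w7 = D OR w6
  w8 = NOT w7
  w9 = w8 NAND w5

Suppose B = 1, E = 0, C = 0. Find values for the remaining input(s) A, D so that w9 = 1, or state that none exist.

A=1 D=0

w9 = w8 NAND w5 must be 1, so at least one of w8, w5 is 0.
Check with B = 1, E = 0, C = 0 and A=1, D=0:
w1 = C AND A = 0 AND 1 = 0
w2 = E AND w1 = 0 AND 0 = 0
w3 = w1 OR w2 = 0 OR 0 = 0
w4 = B OR w3 = 1 OR 0 = 1
w5 = w4 AND w1 = 1 AND 0 = 0
w6 = NOT w5 = NOT 0 = 1
w7 = D OR w6 = 0 OR 1 = 1
w8 = NOT w7 = NOT 1 = 0
w9 = w8 NAND w5 = 0 NAND 0 = 1
So w9 = 1.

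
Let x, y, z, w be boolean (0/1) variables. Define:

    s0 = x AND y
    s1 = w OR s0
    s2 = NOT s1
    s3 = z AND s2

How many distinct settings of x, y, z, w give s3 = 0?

13

s3 = z AND s2 must be 0, so at least one of z, s2 is 0.
Enumerating the 16 input combinations, 13 give s3 = 0 and 3 give s3 = 1.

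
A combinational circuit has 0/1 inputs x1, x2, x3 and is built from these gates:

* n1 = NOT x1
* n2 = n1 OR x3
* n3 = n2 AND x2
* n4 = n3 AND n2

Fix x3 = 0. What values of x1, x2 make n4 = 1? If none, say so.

x1=0 x2=1

n4 = n3 AND n2 must be 1, so both n3 = 1 and n2 = 1.
Check with x3 = 0 and x1=0, x2=1:
n1 = NOT x1 = NOT 0 = 1
n2 = n1 OR x3 = 1 OR 0 = 1
n3 = n2 AND x2 = 1 AND 1 = 1
n4 = n3 AND n2 = 1 AND 1 = 1
So n4 = 1.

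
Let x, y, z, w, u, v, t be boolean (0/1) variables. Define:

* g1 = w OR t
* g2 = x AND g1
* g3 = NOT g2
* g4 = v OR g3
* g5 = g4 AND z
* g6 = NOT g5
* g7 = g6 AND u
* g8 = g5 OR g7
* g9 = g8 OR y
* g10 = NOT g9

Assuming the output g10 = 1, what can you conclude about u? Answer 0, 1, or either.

0

g10 = NOT g9 must be 1, so g9 = 0.
g9 = g8 OR y must be 0, so both g8 = 0 and y = 0.
Every assignment with g10 = 1 has u = 0; there are 19 such assignment(s).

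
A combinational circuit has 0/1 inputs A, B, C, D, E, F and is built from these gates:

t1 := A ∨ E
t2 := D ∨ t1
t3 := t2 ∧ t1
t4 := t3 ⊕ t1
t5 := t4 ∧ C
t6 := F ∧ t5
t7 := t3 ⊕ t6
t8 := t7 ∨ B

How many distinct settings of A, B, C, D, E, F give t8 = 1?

56

t8 = t7 ∨ B must be 1, so at least one of t7, B is 1.
Enumerating the 64 input combinations, 56 give t8 = 1 and 8 give t8 = 0.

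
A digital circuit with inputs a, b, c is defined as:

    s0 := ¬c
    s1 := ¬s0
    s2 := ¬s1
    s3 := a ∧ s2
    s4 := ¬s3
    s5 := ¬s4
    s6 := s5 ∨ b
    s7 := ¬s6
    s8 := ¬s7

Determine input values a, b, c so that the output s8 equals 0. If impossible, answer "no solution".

s8 = ¬s7 must be 0, so s7 = 1.
s7 = ¬s6 must be 1, so s6 = 0.
Check with a=1, b=0, c=1:
s0 = ¬c = ¬1 = 0
s1 = ¬s0 = ¬0 = 1
s2 = ¬s1 = ¬1 = 0
s3 = a ∧ s2 = 1 ∧ 0 = 0
s4 = ¬s3 = ¬0 = 1
s5 = ¬s4 = ¬1 = 0
s6 = s5 ∨ b = 0 ∨ 0 = 0
s7 = ¬s6 = ¬0 = 1
s8 = ¬s7 = ¬1 = 0
So s8 = 0 as required.

a=1, b=0, c=1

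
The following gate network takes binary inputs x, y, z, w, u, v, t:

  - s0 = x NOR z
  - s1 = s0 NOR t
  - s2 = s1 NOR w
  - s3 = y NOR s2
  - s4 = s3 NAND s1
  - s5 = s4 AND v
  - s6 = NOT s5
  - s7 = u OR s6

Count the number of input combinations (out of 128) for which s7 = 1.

s7 = u OR s6 must be 1, so at least one of u, s6 is 1.
Enumerating the 128 input combinations, 102 give s7 = 1 and 26 give s7 = 0.

102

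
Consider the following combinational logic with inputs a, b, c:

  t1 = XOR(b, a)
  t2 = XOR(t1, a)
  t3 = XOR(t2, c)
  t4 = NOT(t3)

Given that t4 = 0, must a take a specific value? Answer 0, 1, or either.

Both values of a occur among assignments with t4 = 0:
  a=0: a=0, b=0, c=1
  a=1: a=1, b=0, c=1

either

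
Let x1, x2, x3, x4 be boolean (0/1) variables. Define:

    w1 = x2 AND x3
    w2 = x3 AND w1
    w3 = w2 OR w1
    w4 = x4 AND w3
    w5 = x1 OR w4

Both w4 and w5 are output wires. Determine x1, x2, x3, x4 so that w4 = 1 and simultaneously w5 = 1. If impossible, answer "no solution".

Check with x1=0, x2=1, x3=1, x4=1:
w1 = x2 AND x3 = 1 AND 1 = 1
w2 = x3 AND w1 = 1 AND 1 = 1
w3 = w2 OR w1 = 1 OR 1 = 1
w4 = x4 AND w3 = 1 AND 1 = 1
w5 = x1 OR w4 = 0 OR 1 = 1
So w4 = 1 and w5 = 1.

x1=0, x2=1, x3=1, x4=1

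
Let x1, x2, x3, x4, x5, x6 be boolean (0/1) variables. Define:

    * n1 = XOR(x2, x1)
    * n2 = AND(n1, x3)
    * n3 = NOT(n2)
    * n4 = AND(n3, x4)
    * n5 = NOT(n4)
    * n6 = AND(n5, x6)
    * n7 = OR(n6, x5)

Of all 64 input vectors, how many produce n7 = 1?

n7 = OR(n6, x5) must be 1, so at least one of n6, x5 is 1.
Enumerating the 64 input combinations, 42 give n7 = 1 and 22 give n7 = 0.

42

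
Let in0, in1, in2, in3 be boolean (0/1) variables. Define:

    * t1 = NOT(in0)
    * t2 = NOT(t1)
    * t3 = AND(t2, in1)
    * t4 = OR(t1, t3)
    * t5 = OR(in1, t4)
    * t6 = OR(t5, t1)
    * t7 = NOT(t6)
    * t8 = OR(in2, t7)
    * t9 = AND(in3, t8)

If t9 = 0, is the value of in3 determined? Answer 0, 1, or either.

Both values of in3 occur among assignments with t9 = 0:
  in3=0: in0=0, in1=0, in2=0, in3=0
  in3=1: in0=0, in1=0, in2=0, in3=1

either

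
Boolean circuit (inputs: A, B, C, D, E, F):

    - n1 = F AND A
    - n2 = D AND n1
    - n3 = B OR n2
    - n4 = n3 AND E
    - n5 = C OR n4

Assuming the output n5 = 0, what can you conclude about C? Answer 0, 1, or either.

n5 = C OR n4 must be 0, so both C = 0 and n4 = 0.
n4 = n3 AND E must be 0, so at least one of n3, E is 0.
Every assignment with n5 = 0 has C = 0; there are 23 such assignment(s).

0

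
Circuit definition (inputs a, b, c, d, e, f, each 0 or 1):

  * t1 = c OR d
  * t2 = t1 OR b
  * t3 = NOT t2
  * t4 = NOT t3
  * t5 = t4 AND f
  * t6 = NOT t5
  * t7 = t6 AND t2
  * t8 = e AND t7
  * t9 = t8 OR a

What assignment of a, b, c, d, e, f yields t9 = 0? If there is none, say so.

a=0, b=0, c=0, d=1, e=0, f=0

t9 = t8 OR a must be 0, so both t8 = 0 and a = 0.
t8 = e AND t7 must be 0, so at least one of e, t7 is 0.
Check with a=0, b=0, c=0, d=1, e=0, f=0:
t1 = c OR d = 0 OR 1 = 1
t2 = t1 OR b = 1 OR 0 = 1
t3 = NOT t2 = NOT 1 = 0
t4 = NOT t3 = NOT 0 = 1
t5 = t4 AND f = 1 AND 0 = 0
t6 = NOT t5 = NOT 0 = 1
t7 = t6 AND t2 = 1 AND 1 = 1
t8 = e AND t7 = 0 AND 1 = 0
t9 = t8 OR a = 0 OR 0 = 0
So t9 = 0 as required.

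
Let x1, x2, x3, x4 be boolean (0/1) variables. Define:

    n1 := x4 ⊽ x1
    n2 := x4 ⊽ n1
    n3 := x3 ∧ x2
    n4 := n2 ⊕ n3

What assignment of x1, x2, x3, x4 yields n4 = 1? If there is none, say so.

n4 = n2 ⊕ n3 must be 1, so n2 and n3 differ.
Check with x1=1 x2=1 x3=1 x4=1:
n1 = x4 ⊽ x1 = 1 ⊽ 1 = 0
n2 = x4 ⊽ n1 = 1 ⊽ 0 = 0
n3 = x3 ∧ x2 = 1 ∧ 1 = 1
n4 = n2 ⊕ n3 = 0 ⊕ 1 = 1
So n4 = 1 as required.

x1=1 x2=1 x3=1 x4=1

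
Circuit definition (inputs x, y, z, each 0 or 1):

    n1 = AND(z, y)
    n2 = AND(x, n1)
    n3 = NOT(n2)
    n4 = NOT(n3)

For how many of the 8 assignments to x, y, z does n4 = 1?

1

n4 = NOT(n3) must be 1, so n3 = 0.
n3 = NOT(n2) must be 0, so n2 = 1.
Enumerating the 8 input combinations, 1 give n4 = 1 and 7 give n4 = 0.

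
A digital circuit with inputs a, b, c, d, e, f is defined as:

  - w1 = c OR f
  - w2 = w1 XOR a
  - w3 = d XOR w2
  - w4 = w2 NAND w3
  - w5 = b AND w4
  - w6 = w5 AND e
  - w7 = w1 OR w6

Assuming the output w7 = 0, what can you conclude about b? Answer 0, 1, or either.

either

Both values of b occur among assignments with w7 = 0:
  b=0: a=0, b=0, c=0, d=0, e=0, f=0
  b=1: a=0, b=1, c=0, d=0, e=0, f=0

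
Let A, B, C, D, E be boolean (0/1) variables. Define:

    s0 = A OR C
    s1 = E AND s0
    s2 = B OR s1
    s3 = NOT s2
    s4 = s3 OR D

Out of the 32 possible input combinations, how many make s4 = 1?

21

s4 = s3 OR D must be 1, so at least one of s3, D is 1.
Enumerating the 32 input combinations, 21 give s4 = 1 and 11 give s4 = 0.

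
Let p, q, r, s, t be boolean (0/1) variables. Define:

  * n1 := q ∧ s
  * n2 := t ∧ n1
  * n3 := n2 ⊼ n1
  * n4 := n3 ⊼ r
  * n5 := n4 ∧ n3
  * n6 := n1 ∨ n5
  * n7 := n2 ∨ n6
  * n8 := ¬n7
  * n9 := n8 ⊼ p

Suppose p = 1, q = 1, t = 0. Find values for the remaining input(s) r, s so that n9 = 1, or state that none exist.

r=1, s=1

n9 = n8 ⊼ p must be 1, so at least one of n8, p is 0.
Check with p = 1, q = 1, t = 0 and r=1, s=1:
n1 = q ∧ s = 1 ∧ 1 = 1
n2 = t ∧ n1 = 0 ∧ 1 = 0
n3 = n2 ⊼ n1 = 0 ⊼ 1 = 1
n4 = n3 ⊼ r = 1 ⊼ 1 = 0
n5 = n4 ∧ n3 = 0 ∧ 1 = 0
n6 = n1 ∨ n5 = 1 ∨ 0 = 1
n7 = n2 ∨ n6 = 0 ∨ 1 = 1
n8 = ¬n7 = ¬1 = 0
n9 = n8 ⊼ p = 0 ⊼ 1 = 1
So n9 = 1.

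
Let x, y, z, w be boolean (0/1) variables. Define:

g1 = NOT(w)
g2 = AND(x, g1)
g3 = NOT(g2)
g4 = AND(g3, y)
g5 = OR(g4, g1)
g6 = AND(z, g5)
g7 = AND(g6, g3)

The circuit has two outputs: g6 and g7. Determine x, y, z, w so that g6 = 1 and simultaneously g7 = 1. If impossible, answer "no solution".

Check with x=1 y=1 z=1 w=1:
g1 = NOT(w) = NOT 1 = 0
g2 = AND(x, g1) = AND(1, 0) = 0
g3 = NOT(g2) = NOT 0 = 1
g4 = AND(g3, y) = AND(1, 1) = 1
g5 = OR(g4, g1) = OR(1, 0) = 1
g6 = AND(z, g5) = AND(1, 1) = 1
g7 = AND(g6, g3) = AND(1, 1) = 1
So g6 = 1 and g7 = 1.

x=1 y=1 z=1 w=1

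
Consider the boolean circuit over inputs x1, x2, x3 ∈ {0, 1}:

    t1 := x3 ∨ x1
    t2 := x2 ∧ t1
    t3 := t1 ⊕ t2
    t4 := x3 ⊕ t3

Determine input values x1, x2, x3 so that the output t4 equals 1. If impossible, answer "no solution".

t4 = x3 ⊕ t3 must be 1, so x3 and t3 differ.
Check with x1=0, x2=1, x3=1:
t1 = x3 ∨ x1 = 1 ∨ 0 = 1
t2 = x2 ∧ t1 = 1 ∧ 1 = 1
t3 = t1 ⊕ t2 = 1 ⊕ 1 = 0
t4 = x3 ⊕ t3 = 1 ⊕ 0 = 1
So t4 = 1 as required.

x1=0, x2=1, x3=1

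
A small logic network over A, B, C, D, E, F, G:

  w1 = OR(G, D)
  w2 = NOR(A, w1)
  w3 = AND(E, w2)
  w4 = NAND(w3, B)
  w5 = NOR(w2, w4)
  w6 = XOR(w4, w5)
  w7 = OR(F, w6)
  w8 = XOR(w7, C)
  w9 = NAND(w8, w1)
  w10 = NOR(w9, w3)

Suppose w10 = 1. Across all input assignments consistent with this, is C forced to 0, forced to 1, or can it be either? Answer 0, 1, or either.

0

w10 = NOR(w9, w3) must be 1, so both w9 = 0 and w3 = 0.
Every assignment with w10 = 1 has C = 0; there are 48 such assignment(s).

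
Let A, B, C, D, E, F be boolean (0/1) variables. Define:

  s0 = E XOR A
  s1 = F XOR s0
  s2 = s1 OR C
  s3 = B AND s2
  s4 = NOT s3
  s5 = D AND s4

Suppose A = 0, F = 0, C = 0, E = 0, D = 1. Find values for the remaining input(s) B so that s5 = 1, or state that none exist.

s5 = D AND s4 must be 1, so both D = 1 and s4 = 1.
Check with A = 0, F = 0, C = 0, E = 0, D = 1 and B=1:
s0 = E XOR A = 0 XOR 0 = 0
s1 = F XOR s0 = 0 XOR 0 = 0
s2 = s1 OR C = 0 OR 0 = 0
s3 = B AND s2 = 1 AND 0 = 0
s4 = NOT s3 = NOT 0 = 1
s5 = D AND s4 = 1 AND 1 = 1
So s5 = 1.

B=1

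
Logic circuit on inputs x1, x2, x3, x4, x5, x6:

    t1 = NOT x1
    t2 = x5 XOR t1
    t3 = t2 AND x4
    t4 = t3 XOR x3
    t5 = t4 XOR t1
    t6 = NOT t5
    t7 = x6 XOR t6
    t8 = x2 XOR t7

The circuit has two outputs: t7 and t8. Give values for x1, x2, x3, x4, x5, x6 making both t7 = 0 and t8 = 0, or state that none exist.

Check with x1=0 x2=0 x3=0 x4=0 x5=0 x6=0:
t1 = NOT x1 = NOT 0 = 1
t2 = x5 XOR t1 = 0 XOR 1 = 1
t3 = t2 AND x4 = 1 AND 0 = 0
t4 = t3 XOR x3 = 0 XOR 0 = 0
t5 = t4 XOR t1 = 0 XOR 1 = 1
t6 = NOT t5 = NOT 1 = 0
t7 = x6 XOR t6 = 0 XOR 0 = 0
t8 = x2 XOR t7 = 0 XOR 0 = 0
So t7 = 0 and t8 = 0.

x1=0 x2=0 x3=0 x4=0 x5=0 x6=0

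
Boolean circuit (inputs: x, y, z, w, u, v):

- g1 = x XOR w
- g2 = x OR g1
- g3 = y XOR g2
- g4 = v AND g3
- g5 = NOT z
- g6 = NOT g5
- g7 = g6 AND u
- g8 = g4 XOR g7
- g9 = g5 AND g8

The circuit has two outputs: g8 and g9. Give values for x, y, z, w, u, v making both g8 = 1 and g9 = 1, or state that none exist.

Check with x=1, y=0, z=0, w=0, u=1, v=1:
g1 = x XOR w = 1 XOR 0 = 1
g2 = x OR g1 = 1 OR 1 = 1
g3 = y XOR g2 = 0 XOR 1 = 1
g4 = v AND g3 = 1 AND 1 = 1
g5 = NOT z = NOT 0 = 1
g6 = NOT g5 = NOT 1 = 0
g7 = g6 AND u = 0 AND 1 = 0
g8 = g4 XOR g7 = 1 XOR 0 = 1
g9 = g5 AND g8 = 1 AND 1 = 1
So g8 = 1 and g9 = 1.

x=1, y=0, z=0, w=0, u=1, v=1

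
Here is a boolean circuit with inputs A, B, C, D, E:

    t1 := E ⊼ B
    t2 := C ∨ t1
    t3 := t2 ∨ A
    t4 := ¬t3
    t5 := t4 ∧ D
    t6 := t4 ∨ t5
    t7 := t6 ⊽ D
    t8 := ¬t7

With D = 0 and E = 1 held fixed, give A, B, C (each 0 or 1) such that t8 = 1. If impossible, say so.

A=0, B=1, C=0

Check with D = 0 and E = 1 and A=0, B=1, C=0:
t1 = E ⊼ B = 1 ⊼ 1 = 0
t2 = C ∨ t1 = 0 ∨ 0 = 0
t3 = t2 ∨ A = 0 ∨ 0 = 0
t4 = ¬t3 = ¬0 = 1
t5 = t4 ∧ D = 1 ∧ 0 = 0
t6 = t4 ∨ t5 = 1 ∨ 0 = 1
t7 = t6 ⊽ D = 1 ⊽ 0 = 0
t8 = ¬t7 = ¬0 = 1
So t8 = 1.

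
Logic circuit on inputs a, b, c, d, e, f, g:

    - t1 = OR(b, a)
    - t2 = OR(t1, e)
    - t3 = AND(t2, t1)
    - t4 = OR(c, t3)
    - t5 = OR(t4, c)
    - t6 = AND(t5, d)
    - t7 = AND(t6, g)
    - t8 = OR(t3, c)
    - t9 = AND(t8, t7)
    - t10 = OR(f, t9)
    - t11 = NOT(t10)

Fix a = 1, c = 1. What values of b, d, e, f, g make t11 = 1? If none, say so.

b=0 d=0 e=0 f=0 g=1

t11 = NOT(t10) must be 1, so t10 = 0.
t10 = OR(f, t9) must be 0, so both f = 0 and t9 = 0.
Check with a = 1, c = 1 and b=0, d=0, e=0, f=0, g=1:
t1 = OR(b, a) = OR(0, 1) = 1
t2 = OR(t1, e) = OR(1, 0) = 1
t3 = AND(t2, t1) = AND(1, 1) = 1
t4 = OR(c, t3) = OR(1, 1) = 1
t5 = OR(t4, c) = OR(1, 1) = 1
t6 = AND(t5, d) = AND(1, 0) = 0
t7 = AND(t6, g) = AND(0, 1) = 0
t8 = OR(t3, c) = OR(1, 1) = 1
t9 = AND(t8, t7) = AND(1, 0) = 0
t10 = OR(f, t9) = OR(0, 0) = 0
t11 = NOT(t10) = NOT 0 = 1
So t11 = 1.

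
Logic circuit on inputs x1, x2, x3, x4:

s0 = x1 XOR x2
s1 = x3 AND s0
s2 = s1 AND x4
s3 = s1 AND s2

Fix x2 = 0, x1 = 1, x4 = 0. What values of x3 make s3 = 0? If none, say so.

Check with x2 = 0, x1 = 1, x4 = 0 and x3=0:
s0 = x1 XOR x2 = 1 XOR 0 = 1
s1 = x3 AND s0 = 0 AND 1 = 0
s2 = s1 AND x4 = 0 AND 0 = 0
s3 = s1 AND s2 = 0 AND 0 = 0
So s3 = 0.

x3=0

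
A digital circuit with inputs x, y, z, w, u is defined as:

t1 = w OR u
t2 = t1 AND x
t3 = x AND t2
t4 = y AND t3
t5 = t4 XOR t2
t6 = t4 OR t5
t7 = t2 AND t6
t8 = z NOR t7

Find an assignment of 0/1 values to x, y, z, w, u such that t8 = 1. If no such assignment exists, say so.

t8 = z NOR t7 must be 1, so both z = 0 and t7 = 0.
t7 = t2 AND t6 must be 0, so at least one of t2, t6 is 0.
Check with x=0 y=1 z=0 w=1 u=1:
t1 = w OR u = 1 OR 1 = 1
t2 = t1 AND x = 1 AND 0 = 0
t3 = x AND t2 = 0 AND 0 = 0
t4 = y AND t3 = 1 AND 0 = 0
t5 = t4 XOR t2 = 0 XOR 0 = 0
t6 = t4 OR t5 = 0 OR 0 = 0
t7 = t2 AND t6 = 0 AND 0 = 0
t8 = z NOR t7 = 0 NOR 0 = 1
So t8 = 1 as required.

x=0 y=1 z=0 w=1 u=1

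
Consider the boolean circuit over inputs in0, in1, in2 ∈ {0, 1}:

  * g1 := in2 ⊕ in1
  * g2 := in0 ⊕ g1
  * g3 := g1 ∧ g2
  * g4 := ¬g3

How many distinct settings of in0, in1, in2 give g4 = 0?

2

g4 = ¬g3 must be 0, so g3 = 1.
g3 = g1 ∧ g2 must be 1, so both g1 = 1 and g2 = 1.
Satisfying assignments:
  in0=0, in1=0, in2=1
  in0=0, in1=1, in2=0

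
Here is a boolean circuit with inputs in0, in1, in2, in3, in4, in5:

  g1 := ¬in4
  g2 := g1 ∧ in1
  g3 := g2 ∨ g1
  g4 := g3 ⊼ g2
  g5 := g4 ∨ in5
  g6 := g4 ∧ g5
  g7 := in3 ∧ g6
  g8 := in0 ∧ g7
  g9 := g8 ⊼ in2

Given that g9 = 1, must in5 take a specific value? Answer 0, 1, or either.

Both values of in5 occur among assignments with g9 = 1:
  in5=0: in0=0, in1=0, in2=0, in3=0, in4=0, in5=0
  in5=1: in0=0, in1=0, in2=0, in3=0, in4=0, in5=1

either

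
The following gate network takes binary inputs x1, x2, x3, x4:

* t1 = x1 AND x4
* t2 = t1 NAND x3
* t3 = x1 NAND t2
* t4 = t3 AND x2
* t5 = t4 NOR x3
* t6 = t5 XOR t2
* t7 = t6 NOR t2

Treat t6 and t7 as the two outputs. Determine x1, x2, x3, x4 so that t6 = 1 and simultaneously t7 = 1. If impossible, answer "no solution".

Across all 16 input combinations, none give both t6 = 1 and t7 = 1.

no solution exists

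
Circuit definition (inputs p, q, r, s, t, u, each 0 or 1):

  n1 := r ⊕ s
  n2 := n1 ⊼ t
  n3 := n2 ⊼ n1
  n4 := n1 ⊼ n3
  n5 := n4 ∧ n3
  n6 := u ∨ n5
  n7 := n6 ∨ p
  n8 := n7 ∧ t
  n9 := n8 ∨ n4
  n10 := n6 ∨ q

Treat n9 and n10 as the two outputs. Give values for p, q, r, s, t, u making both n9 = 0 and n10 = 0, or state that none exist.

p=0, q=0, r=1, s=0, t=1, u=0

Check with p=0, q=0, r=1, s=0, t=1, u=0:
n1 = r ⊕ s = 1 ⊕ 0 = 1
n2 = n1 ⊼ t = 1 ⊼ 1 = 0
n3 = n2 ⊼ n1 = 0 ⊼ 1 = 1
n4 = n1 ⊼ n3 = 1 ⊼ 1 = 0
n5 = n4 ∧ n3 = 0 ∧ 1 = 0
n6 = u ∨ n5 = 0 ∨ 0 = 0
n7 = n6 ∨ p = 0 ∨ 0 = 0
n8 = n7 ∧ t = 0 ∧ 1 = 0
n9 = n8 ∨ n4 = 0 ∨ 0 = 0
n10 = n6 ∨ q = 0 ∨ 0 = 0
So n9 = 0 and n10 = 0.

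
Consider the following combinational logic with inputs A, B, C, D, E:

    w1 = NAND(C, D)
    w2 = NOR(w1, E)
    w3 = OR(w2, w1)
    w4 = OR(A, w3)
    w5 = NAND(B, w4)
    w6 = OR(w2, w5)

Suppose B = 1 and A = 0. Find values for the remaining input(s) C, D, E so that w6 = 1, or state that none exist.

Check with B = 1 and A = 0 and C=1, D=1, E=0:
w1 = NAND(C, D) = NAND(1, 1) = 0
w2 = NOR(w1, E) = NOR(0, 0) = 1
w3 = OR(w2, w1) = OR(1, 0) = 1
w4 = OR(A, w3) = OR(0, 1) = 1
w5 = NAND(B, w4) = NAND(1, 1) = 0
w6 = OR(w2, w5) = OR(1, 0) = 1
So w6 = 1.

C=1, D=1, E=0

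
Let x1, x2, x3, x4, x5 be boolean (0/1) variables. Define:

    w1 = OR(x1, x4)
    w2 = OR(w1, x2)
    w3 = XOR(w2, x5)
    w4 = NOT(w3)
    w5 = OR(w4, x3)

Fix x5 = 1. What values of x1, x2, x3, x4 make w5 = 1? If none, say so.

Check with x5 = 1 and x1=1, x2=1, x3=0, x4=1:
w1 = OR(x1, x4) = OR(1, 1) = 1
w2 = OR(w1, x2) = OR(1, 1) = 1
w3 = XOR(w2, x5) = XOR(1, 1) = 0
w4 = NOT(w3) = NOT 0 = 1
w5 = OR(w4, x3) = OR(1, 0) = 1
So w5 = 1.

x1=1, x2=1, x3=0, x4=1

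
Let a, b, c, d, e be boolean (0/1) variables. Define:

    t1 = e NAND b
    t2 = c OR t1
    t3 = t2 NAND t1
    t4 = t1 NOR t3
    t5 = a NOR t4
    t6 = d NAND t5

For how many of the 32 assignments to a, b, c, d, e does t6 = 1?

t6 = d NAND t5 must be 1, so at least one of d, t5 is 0.
Enumerating the 32 input combinations, 24 give t6 = 1 and 8 give t6 = 0.

24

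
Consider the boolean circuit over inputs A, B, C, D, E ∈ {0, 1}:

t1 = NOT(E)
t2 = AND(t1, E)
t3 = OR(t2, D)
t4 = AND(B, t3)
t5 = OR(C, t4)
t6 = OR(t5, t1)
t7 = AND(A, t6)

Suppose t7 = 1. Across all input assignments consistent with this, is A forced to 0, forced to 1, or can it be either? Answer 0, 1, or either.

t7 = AND(A, t6) must be 1, so both A = 1 and t6 = 1.
Every assignment with t7 = 1 has A = 1; there are 13 such assignment(s).

1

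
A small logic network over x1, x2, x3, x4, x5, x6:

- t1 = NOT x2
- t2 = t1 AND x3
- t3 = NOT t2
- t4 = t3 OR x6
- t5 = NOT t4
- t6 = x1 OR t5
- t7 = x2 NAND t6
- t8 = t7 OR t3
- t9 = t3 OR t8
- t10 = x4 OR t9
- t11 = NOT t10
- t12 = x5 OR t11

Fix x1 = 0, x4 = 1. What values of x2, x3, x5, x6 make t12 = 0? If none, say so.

x2=0 x3=1 x5=0 x6=1

t12 = x5 OR t11 must be 0, so both x5 = 0 and t11 = 0.
t11 = NOT t10 must be 0, so t10 = 1.
Check with x1 = 0, x4 = 1 and x2=0, x3=1, x5=0, x6=1:
t1 = NOT x2 = NOT 0 = 1
t2 = t1 AND x3 = 1 AND 1 = 1
t3 = NOT t2 = NOT 1 = 0
t4 = t3 OR x6 = 0 OR 1 = 1
t5 = NOT t4 = NOT 1 = 0
t6 = x1 OR t5 = 0 OR 0 = 0
t7 = x2 NAND t6 = 0 NAND 0 = 1
t8 = t7 OR t3 = 1 OR 0 = 1
t9 = t3 OR t8 = 0 OR 1 = 1
t10 = x4 OR t9 = 1 OR 1 = 1
t11 = NOT t10 = NOT 1 = 0
t12 = x5 OR t11 = 0 OR 0 = 0
So t12 = 0.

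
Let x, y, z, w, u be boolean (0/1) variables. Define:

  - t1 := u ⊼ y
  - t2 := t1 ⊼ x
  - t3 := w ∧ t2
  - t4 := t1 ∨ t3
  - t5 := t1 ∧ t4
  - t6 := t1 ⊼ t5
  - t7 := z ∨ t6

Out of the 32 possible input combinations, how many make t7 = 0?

12

t7 = z ∨ t6 must be 0, so both z = 0 and t6 = 0.
t6 = t1 ⊼ t5 must be 0, so both t1 = 1 and t5 = 1.
Enumerating the 32 input combinations, 12 give t7 = 0 and 20 give t7 = 1.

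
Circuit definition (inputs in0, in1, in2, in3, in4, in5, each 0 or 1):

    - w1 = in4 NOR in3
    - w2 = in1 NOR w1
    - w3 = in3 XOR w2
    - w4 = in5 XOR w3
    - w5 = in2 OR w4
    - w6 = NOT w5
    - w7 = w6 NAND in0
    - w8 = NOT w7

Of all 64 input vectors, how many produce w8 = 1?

w8 = NOT w7 must be 1, so w7 = 0.
Enumerating the 64 input combinations, 8 give w8 = 1 and 56 give w8 = 0.

8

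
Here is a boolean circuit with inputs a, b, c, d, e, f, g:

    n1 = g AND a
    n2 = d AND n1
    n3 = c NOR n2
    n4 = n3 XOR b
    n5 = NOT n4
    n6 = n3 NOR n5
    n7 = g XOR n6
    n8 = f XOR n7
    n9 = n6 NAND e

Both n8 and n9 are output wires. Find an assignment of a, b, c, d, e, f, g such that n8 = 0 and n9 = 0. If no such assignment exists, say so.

Check with a=1 b=1 c=1 d=1 e=1 f=1 g=0:
n1 = g AND a = 0 AND 1 = 0
n2 = d AND n1 = 1 AND 0 = 0
n3 = c NOR n2 = 1 NOR 0 = 0
n4 = n3 XOR b = 0 XOR 1 = 1
n5 = NOT n4 = NOT 1 = 0
n6 = n3 NOR n5 = 0 NOR 0 = 1
n7 = g XOR n6 = 0 XOR 1 = 1
n8 = f XOR n7 = 1 XOR 1 = 0
n9 = n6 NAND e = 1 NAND 1 = 0
So n8 = 0 and n9 = 0.

a=1 b=1 c=1 d=1 e=1 f=1 g=0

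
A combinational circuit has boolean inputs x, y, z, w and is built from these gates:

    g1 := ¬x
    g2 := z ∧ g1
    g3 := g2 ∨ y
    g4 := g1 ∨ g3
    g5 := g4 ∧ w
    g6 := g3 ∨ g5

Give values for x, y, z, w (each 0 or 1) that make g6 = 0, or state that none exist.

Check with x=1, y=0, z=1, w=0:
g1 = ¬x = ¬1 = 0
g2 = z ∧ g1 = 1 ∧ 0 = 0
g3 = g2 ∨ y = 0 ∨ 0 = 0
g4 = g1 ∨ g3 = 0 ∨ 0 = 0
g5 = g4 ∧ w = 0 ∧ 0 = 0
g6 = g3 ∨ g5 = 0 ∨ 0 = 0
So g6 = 0 as required.

x=1, y=0, z=1, w=0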